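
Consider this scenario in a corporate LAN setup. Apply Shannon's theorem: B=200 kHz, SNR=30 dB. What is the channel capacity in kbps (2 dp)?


Given: B = 200 kHz, SNR = 30 dB
SNR linear = 10^(30/10) = 1000
1 + SNR = 1001
log2(1001) = 9.9672262588
C = 200 * 1000 * 9.9672262588 = 1993445.2518 bps
C = 1993.445252 kbps -> 1993.45 kbps (2 dp)

1993.45


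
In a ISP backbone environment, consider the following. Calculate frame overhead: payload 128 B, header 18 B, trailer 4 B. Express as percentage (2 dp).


Given: payload = 128 B, header = 18 B, trailer = 4 B
Overhead bytes = header + trailer = 18 + 4 = 22
Total frame = payload + overhead = 128 + 22 = 150
Overhead % = 22 / 150 * 100 = 14.6667% -> 14.67% (2 dp)

14.67


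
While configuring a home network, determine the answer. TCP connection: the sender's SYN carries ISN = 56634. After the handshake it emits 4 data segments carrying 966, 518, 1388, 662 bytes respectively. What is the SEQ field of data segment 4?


The SYN occupies sequence number ISN = 56634, so the first data byte is ISN + 1 = 56635.
SEQ of data segment i = (ISN + 1) + sum of payload sizes of segments 1..i-1.
Segment 1: SEQ = 56635, payload = 966 bytes
Segment 2: SEQ = 57601, payload = 518 bytes
Segment 3: SEQ = 58119, payload = 1388 bytes
Segment 4: SEQ = 59507, payload = 662 bytes
SEQ of segment 4 = 56635 + 966 + 518 + 1388 = 59507

59507


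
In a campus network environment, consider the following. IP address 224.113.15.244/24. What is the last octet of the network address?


Given: IP = 224.113.15.244, prefix = /24
Subnet mask = 255.255.255.0
Last octet of IP: 244
Last octet of mask: 0
Network last octet = 244 AND 0 = 0

0


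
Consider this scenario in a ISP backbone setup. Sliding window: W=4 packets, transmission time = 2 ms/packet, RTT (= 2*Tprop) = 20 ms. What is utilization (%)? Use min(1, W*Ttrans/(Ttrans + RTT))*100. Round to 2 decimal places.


Given: W = 4, Ttrans = 2 ms, RTT = 20 ms (= 2 * Tprop, Tprop = 10 ms)
Cycle time = Ttrans + RTT = 2 + 20 = 22 ms (first packet sent until its ACK returns)
W * Ttrans = 4 * 2 = 8 ms of sending per cycle
W * Ttrans / (Ttrans + RTT) = 8 / 22 = 0.363636
U = min(1, 0.363636) = 0.363636
U% = 36.36%

36.36


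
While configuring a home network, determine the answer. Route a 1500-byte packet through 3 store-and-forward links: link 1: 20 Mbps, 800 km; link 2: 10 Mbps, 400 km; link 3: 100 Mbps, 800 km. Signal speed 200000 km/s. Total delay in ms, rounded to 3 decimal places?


Packet = 1500 bytes = 12000 bits. Store-and-forward: sum (t_trans + t_prop) per link.
Link 1: t_trans = 12000/(20*10^6) s = 0.6000 ms; t_prop = 800/200000 s = 4.0000 ms; subtotal = 4.6000 ms
Link 2: t_trans = 12000/(10*10^6) s = 1.2000 ms; t_prop = 400/200000 s = 2.0000 ms; subtotal = 3.2000 ms
Link 3: t_trans = 12000/(100*10^6) s = 0.1200 ms; t_prop = 800/200000 s = 4.0000 ms; subtotal = 4.1200 ms
End-to-end = 4.6000 + 3.2000 + 4.1200 = 11.9200 ms -> 11.920 ms (3 dp)

11.920


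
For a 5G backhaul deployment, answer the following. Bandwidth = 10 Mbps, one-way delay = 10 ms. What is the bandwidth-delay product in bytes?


Given: bandwidth = 10 Mbps, delay = 10 ms
BDP in bits = 10 * 10^6 * 10 / 1000
BDP in bits = 100000
BDP in bytes = 100000 / 8 = 12500

12500


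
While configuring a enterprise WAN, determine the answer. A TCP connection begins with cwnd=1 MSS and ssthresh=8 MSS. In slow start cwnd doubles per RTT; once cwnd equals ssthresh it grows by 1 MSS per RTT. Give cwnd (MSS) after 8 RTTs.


RTT 0: cwnd = 1 MSS (initial)
RTT 1: cwnd = 2 MSS (slow start, doubled)
RTT 2: cwnd = 4 MSS (slow start, doubled)
RTT 3: cwnd = 8 MSS (slow start, doubled)
RTT 4: cwnd = 9 MSS (congestion avoidance, +1)
RTT 5: cwnd = 10 MSS (congestion avoidance, +1)
RTT 6: cwnd = 11 MSS (congestion avoidance, +1)
RTT 7: cwnd = 12 MSS (congestion avoidance, +1)
RTT 8: cwnd = 13 MSS (congestion avoidance, +1)

13


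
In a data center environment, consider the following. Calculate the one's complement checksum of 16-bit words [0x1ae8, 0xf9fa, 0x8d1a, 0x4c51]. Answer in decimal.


Given words: [0x1ae8, 0xf9fa, 0x8d1a, 0x4c51]
Step 1: Sum all words
Raw sum = 6888 + 63994 + 36122 + 19537 = 126541
Step 2: Fold carry: (61005 + 1) = 61006
One's complement = ~61006 & 0xFFFF = 4529

4529


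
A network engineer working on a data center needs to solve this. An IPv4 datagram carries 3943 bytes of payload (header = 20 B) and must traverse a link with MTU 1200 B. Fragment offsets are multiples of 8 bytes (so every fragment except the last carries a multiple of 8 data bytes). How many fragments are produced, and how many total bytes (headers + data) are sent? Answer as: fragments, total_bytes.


Max data per non-final fragment = floor((MTU - header)/8)*8 = floor((1200 - 20)/8)*8 = floor(1180/8)*8 = 1176 B
Final fragment needs no 8-byte alignment: it can carry up to MTU - header = 1180 B
Non-final fragments needed = ceil((payload - 1180) / 1176) = ceil(2763/1176) = ceil(2.3495) = 3
Number of fragments = 3 + 1 = 4
Fragment sizes (data): 3 * 1176 B + 415 B (last, 415 <= 1180 OK)
Total bytes sent = payload + n_frags * header = 3943 + 4*20 = 3943 + 80 = 4023 B

4, 4023


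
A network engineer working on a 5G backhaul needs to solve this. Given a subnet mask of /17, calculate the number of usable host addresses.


Given: subnet mask /17
Host bits = 32 - 17 = 15
Total addresses = 2^15 = 32768
Usable hosts = 32768 - 2 (network + broadcast) = 32766

32766


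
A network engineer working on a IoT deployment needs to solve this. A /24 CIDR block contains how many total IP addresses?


Given: CIDR prefix /24
Host bits = 32 - 24 = 8
Total addresses = 2^8 = 256

256


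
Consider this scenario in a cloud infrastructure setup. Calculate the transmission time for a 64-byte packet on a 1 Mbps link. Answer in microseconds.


Given: packet = 64 bytes, bandwidth = 1 Mbps
Packet in bits = 64 * 8 = 512 bits
Bandwidth = 1 * 10^6 = 1000000 bps
Time = 512 / 1000000 seconds
Time in us = 512 * 10^6 / 1000000 = 512

512


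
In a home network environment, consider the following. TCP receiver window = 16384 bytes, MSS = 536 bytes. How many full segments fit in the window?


Given: RWND = 16384 bytes, MSS = 536 bytes
Full segments = floor(RWND / MSS)
Full segments = floor(16384 / 536)
Full segments = floor(30.5672) = 30

30


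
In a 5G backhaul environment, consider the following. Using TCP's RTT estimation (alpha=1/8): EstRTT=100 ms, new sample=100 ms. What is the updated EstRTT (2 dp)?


Given: EstRTT = 100 ms, SampleRTT = 100 ms, alpha = 1/8
New EstRTT = (1 - alpha) * EstRTT + alpha * SampleRTT
(7/8) * 100 = 87.5
(1/8) * 100 = 12.5
New EstRTT = 87.5 + 12.5 = 100 ms -> 100.00 ms (2 dp)

100.00


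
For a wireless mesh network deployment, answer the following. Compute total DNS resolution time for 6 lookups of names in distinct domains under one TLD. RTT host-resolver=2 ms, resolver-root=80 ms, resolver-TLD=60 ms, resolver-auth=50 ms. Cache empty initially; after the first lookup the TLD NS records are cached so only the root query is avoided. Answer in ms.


Lookup 1 (cold cache): local + root + TLD + auth = 2 + 80 + 60 + 50 = 192 ms
Lookups 2..6 (TLD NS cached -> skip root; new domain -> still ask TLD and auth): local + TLD + auth = 2 + 60 + 50 = 112 ms each
Remaining 5 lookups: 5 * 112 = 560 ms
Total = 192 + 560 = 752 ms

752


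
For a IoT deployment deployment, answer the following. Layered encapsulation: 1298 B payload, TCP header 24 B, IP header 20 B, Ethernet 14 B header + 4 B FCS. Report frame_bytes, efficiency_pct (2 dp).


TCP segment = 1298 + 24 = 1322 B
IP packet = 1322 + 20 = 1342 B
Ethernet frame = 1342 + 14 + 4 = 1360 B
Efficiency = app / frame = 1298 / 1360 = 0.954412 = 95.4412% -> 95.44% (2 dp)

1360, 95.44


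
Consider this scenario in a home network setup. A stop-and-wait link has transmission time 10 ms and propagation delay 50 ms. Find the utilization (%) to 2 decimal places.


Given: Ttrans = 10 ms, Tprop = 50 ms
RTT = 2 * Tprop = 2 * 50 = 100 ms
U = Ttrans / (Ttrans + RTT)
U = 10 / (10 + 100)
U = 10 / 110 = 0.090909
U% = 9.09%

9.09


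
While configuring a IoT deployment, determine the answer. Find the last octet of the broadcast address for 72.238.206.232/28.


Given: IP = 72.238.206.232, prefix = /28
Host bits = 32 - 28 = 4
Network last octet = 232 AND mask = 224
Host part size = 2^4 - 1 = 15
Broadcast last octet = 224 OR 15 = 239

239


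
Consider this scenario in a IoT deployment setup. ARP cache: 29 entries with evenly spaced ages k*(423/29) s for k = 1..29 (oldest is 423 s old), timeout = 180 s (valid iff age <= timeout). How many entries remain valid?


Ages are k * 423/29 s for k = 1..29 (spacing = 14.5862 s).
Entry k is valid iff k * 423/29 <= 180 iff k <= 29 * 180 / 423 = 12.3404
n_valid = floor(12.3404) = 12
(n_stale = 29 - 12 = 17)

12


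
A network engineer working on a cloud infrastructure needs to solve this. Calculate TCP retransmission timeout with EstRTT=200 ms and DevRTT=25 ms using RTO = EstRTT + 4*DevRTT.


Given: EstRTT = 200 ms, DevRTT = 25 ms
Timeout = EstRTT + 4 * DevRTT
4 * DevRTT = 4 * 25 = 100
Timeout = 200 + 100 = 300 ms

300


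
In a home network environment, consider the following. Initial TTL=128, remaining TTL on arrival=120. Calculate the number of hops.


Given: initial TTL = 128, received TTL = 120
Hops = initial TTL - received TTL
Hops = 128 - 120 = 8

8


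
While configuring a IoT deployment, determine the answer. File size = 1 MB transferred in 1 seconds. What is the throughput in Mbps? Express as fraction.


Given: file = 1 MB, time = 1 s
File in Mb = 1 * 8 = 8 Mb
Throughput = 8 / 1 Mbps
Throughput = 8 Mbps

8


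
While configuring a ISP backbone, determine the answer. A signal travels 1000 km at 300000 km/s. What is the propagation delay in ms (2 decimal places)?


Given: distance = 1000 km, speed = 300000 km/s
Delay = distance / speed = 1000 / 300000 seconds
Delay in ms = 1000 * 1000 / 300000
Delay = 3.3333 ms
Rounded to 2 dp = 3.33 ms

3.33


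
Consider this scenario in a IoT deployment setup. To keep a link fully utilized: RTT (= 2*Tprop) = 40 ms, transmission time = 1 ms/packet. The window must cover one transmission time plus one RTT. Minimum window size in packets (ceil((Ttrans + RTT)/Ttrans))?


Given: Ttrans = 1 ms, RTT = 40 ms (= 2 * Tprop, Tprop = 20 ms)
Time until first ACK returns = Ttrans + RTT = 1 + 40 = 41 ms
Need W * Ttrans >= Ttrans + RTT  ->  W >= (Ttrans + RTT) / Ttrans
(Ttrans + RTT) / Ttrans = 41 / 1 = 41
W_min = ceil(41) = 41

41


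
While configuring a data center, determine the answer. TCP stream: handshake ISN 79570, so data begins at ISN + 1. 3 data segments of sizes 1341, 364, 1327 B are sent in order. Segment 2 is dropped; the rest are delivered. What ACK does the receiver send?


SYN uses sequence number 79570; first data byte = ISN + 1 = 79571.
Segment 1: SEQ = 79571, len = 1341 B, covers [79571, 80911]
Segment 2: SEQ = 80912, len = 364 B, covers [80912, 81275] [LOST]
Segment 3: SEQ = 81276, len = 1327 B, covers [81276, 82602]
In-order data received: bytes [79571, 80911] (segments 1..1).
Segment 2 missing -> gap begins at byte 80912; later segments buffered out of order.
Cumulative ACK = next expected in-order byte = 79571 + 1341 = 80912

80912


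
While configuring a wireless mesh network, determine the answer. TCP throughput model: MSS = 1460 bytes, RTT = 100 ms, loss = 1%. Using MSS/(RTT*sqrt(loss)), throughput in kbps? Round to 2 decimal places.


Given: MSS = 1460 bytes, RTT = 100 ms, loss = 1%
RTT in seconds = 100 / 1000 = 0.1
Loss rate = 1% = 0.01
sqrt(loss) = sqrt(0.01) = 0.1
Throughput (bytes/s) = 1460 / (0.1 * 0.1) = 146000.0000
Throughput (kbps) = 146000.0000 * 8 / 1000 = 1168.000000 -> 1168.00 kbps (2 dp)

1168.00


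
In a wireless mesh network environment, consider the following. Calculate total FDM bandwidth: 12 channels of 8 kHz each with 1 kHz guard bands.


Given: 12 channels, 8 kHz each, guard = 1 kHz
Channel bandwidth = 12 * 8 = 96 kHz
Guard bands = 11 gaps * 1 kHz = 11 kHz
Total = 96 + 11 = 107 kHz

107


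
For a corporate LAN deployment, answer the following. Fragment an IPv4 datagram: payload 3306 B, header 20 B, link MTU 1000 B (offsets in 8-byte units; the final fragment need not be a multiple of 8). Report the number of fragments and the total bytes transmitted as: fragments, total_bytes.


Max data per non-final fragment = floor((MTU - header)/8)*8 = floor((1000 - 20)/8)*8 = floor(980/8)*8 = 976 B
Final fragment needs no 8-byte alignment: it can carry up to MTU - header = 980 B
Non-final fragments needed = ceil((payload - 980) / 976) = ceil(2326/976) = ceil(2.3832) = 3
Number of fragments = 3 + 1 = 4
Fragment sizes (data): 3 * 976 B + 378 B (last, 378 <= 980 OK)
Total bytes sent = payload + n_frags * header = 3306 + 4*20 = 3306 + 80 = 3386 B

4, 3386


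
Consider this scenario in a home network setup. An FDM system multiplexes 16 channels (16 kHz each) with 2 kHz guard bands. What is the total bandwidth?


Given: 16 channels, 16 kHz each, guard = 2 kHz
Channel bandwidth = 16 * 16 = 256 kHz
Guard bands = 15 gaps * 2 kHz = 30 kHz
Total = 256 + 30 = 286 kHz

286


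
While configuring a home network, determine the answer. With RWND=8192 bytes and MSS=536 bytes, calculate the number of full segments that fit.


Given: RWND = 8192 bytes, MSS = 536 bytes
Full segments = floor(RWND / MSS)
Full segments = floor(8192 / 536)
Full segments = floor(15.2836) = 15

15


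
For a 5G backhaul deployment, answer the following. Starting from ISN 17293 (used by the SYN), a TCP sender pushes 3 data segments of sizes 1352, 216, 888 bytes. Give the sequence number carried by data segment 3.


The SYN occupies sequence number ISN = 17293, so the first data byte is ISN + 1 = 17294.
SEQ of data segment i = (ISN + 1) + sum of payload sizes of segments 1..i-1.
Segment 1: SEQ = 17294, payload = 1352 bytes
Segment 2: SEQ = 18646, payload = 216 bytes
Segment 3: SEQ = 18862, payload = 888 bytes
SEQ of segment 3 = 17294 + 1352 + 216 = 18862

18862


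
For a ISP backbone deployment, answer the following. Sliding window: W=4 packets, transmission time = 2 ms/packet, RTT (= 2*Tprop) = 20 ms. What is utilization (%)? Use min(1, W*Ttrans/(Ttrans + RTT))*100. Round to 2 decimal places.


Given: W = 4, Ttrans = 2 ms, RTT = 20 ms (= 2 * Tprop, Tprop = 10 ms)
Cycle time = Ttrans + RTT = 2 + 20 = 22 ms (first packet sent until its ACK returns)
W * Ttrans = 4 * 2 = 8 ms of sending per cycle
W * Ttrans / (Ttrans + RTT) = 8 / 22 = 0.363636
U = min(1, 0.363636) = 0.363636
U% = 36.36%

36.36


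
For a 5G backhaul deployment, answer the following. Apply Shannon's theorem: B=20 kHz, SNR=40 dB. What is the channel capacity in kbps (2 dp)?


Given: B = 20 kHz, SNR = 40 dB
SNR linear = 10^(40/10) = 10000
1 + SNR = 10001
log2(10001) = 13.2878566418
C = 20 * 1000 * 13.2878566418 = 265757.1328 bps
C = 265.757133 kbps -> 265.76 kbps (2 dp)

265.76


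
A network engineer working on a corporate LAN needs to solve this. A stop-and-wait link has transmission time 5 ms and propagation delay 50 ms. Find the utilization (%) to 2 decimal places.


Given: Ttrans = 5 ms, Tprop = 50 ms
RTT = 2 * Tprop = 2 * 50 = 100 ms
U = Ttrans / (Ttrans + RTT)
U = 5 / (5 + 100)
U = 5 / 105 = 0.047619
U% = 4.76%

4.76


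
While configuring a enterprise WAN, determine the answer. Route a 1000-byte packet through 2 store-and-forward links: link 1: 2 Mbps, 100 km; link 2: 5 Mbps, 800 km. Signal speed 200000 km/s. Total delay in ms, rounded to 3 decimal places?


Packet = 1000 bytes = 8000 bits. Store-and-forward: sum (t_trans + t_prop) per link.
Link 1: t_trans = 8000/(2*10^6) s = 4.0000 ms; t_prop = 100/200000 s = 0.5000 ms; subtotal = 4.5000 ms
Link 2: t_trans = 8000/(5*10^6) s = 1.6000 ms; t_prop = 800/200000 s = 4.0000 ms; subtotal = 5.6000 ms
End-to-end = 4.5000 + 5.6000 = 10.1000 ms -> 10.100 ms (3 dp)

10.100


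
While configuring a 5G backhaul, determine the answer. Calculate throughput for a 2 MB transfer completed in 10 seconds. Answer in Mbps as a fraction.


Given: file = 2 MB, time = 10 s
File in Mb = 2 * 8 = 16 Mb
Throughput = 16 / 10 Mbps
Throughput = 8/5 Mbps

8/5


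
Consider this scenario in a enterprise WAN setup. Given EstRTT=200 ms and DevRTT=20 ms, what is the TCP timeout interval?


Given: EstRTT = 200 ms, DevRTT = 20 ms
Timeout = EstRTT + 4 * DevRTT
4 * DevRTT = 4 * 20 = 80
Timeout = 200 + 80 = 280 ms

280


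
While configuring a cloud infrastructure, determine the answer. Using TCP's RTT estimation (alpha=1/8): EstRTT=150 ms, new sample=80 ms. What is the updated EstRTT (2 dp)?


Given: EstRTT = 150 ms, SampleRTT = 80 ms, alpha = 1/8
New EstRTT = (1 - alpha) * EstRTT + alpha * SampleRTT
(7/8) * 150 = 131.25
(1/8) * 80 = 10
New EstRTT = 131.25 + 10 = 141.25 ms -> 141.25 ms (2 dp)

141.25


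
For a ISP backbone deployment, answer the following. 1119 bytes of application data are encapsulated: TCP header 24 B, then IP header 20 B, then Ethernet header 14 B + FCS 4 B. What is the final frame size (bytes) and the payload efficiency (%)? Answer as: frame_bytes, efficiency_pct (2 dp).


TCP segment = 1119 + 24 = 1143 B
IP packet = 1143 + 20 = 1163 B
Ethernet frame = 1163 + 14 + 4 = 1181 B
Efficiency = app / frame = 1119 / 1181 = 0.947502 = 94.7502% -> 94.75% (2 dp)

1181, 94.75


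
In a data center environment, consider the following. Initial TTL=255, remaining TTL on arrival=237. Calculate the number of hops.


Given: initial TTL = 255, received TTL = 237
Hops = initial TTL - received TTL
Hops = 255 - 237 = 18

18


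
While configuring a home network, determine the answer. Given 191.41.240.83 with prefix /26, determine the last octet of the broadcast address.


Given: IP = 191.41.240.83, prefix = /26
Host bits = 32 - 26 = 6
Network last octet = 83 AND mask = 64
Host part size = 2^6 - 1 = 63
Broadcast last octet = 64 OR 63 = 127

127


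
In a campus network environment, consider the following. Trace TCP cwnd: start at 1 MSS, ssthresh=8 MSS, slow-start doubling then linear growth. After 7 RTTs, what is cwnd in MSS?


RTT 0: cwnd = 1 MSS (initial)
RTT 1: cwnd = 2 MSS (slow start, doubled)
RTT 2: cwnd = 4 MSS (slow start, doubled)
RTT 3: cwnd = 8 MSS (slow start, doubled)
RTT 4: cwnd = 9 MSS (congestion avoidance, +1)
RTT 5: cwnd = 10 MSS (congestion avoidance, +1)
RTT 6: cwnd = 11 MSS (congestion avoidance, +1)
RTT 7: cwnd = 12 MSS (congestion avoidance, +1)

12


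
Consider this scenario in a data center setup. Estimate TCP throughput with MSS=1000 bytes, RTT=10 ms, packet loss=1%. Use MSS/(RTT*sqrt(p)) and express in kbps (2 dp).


Given: MSS = 1000 bytes, RTT = 10 ms, loss = 1%
RTT in seconds = 10 / 1000 = 0.01
Loss rate = 1% = 0.01
sqrt(loss) = sqrt(0.01) = 0.1
Throughput (bytes/s) = 1000 / (0.01 * 0.1) = 1000000.0000
Throughput (kbps) = 1000000.0000 * 8 / 1000 = 8000.000000 -> 8000.00 kbps (2 dp)

8000.00


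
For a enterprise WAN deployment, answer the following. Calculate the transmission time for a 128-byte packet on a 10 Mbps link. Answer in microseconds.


Given: packet = 128 bytes, bandwidth = 10 Mbps
Packet in bits = 128 * 8 = 1024 bits
Bandwidth = 10 * 10^6 = 10000000 bps
Time = 1024 / 10000000 seconds
Time in us = 1024 * 10^6 / 10000000 = 102.4

102.4


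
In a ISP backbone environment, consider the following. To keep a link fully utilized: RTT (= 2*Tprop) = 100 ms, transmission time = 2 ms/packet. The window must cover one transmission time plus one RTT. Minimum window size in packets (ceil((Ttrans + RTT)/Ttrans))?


Given: Ttrans = 2 ms, RTT = 100 ms (= 2 * Tprop, Tprop = 50 ms)
Time until first ACK returns = Ttrans + RTT = 2 + 100 = 102 ms
Need W * Ttrans >= Ttrans + RTT  ->  W >= (Ttrans + RTT) / Ttrans
(Ttrans + RTT) / Ttrans = 102 / 2 = 51
W_min = ceil(51) = 51

51


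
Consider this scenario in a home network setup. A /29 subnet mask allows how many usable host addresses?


Given: subnet mask /29
Host bits = 32 - 29 = 3
Total addresses = 2^3 = 8
Usable hosts = 8 - 2 (network + broadcast) = 6

6


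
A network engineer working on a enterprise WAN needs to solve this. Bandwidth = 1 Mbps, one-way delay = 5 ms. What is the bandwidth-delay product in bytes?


Given: bandwidth = 1 Mbps, delay = 5 ms
BDP in bits = 1 * 10^6 * 5 / 1000
BDP in bits = 5000
BDP in bytes = 5000 / 8 = 625

625


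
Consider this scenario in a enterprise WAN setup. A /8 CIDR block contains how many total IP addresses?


Given: CIDR prefix /8
Host bits = 32 - 8 = 24
Total addresses = 2^24 = 16777216

16777216


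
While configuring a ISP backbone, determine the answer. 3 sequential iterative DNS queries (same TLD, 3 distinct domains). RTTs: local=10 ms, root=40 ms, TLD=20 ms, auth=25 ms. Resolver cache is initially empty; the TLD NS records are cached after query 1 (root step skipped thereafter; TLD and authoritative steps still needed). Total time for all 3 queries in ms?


Lookup 1 (cold cache): local + root + TLD + auth = 10 + 40 + 20 + 25 = 95 ms
Lookups 2..3 (TLD NS cached -> skip root; new domain -> still ask TLD and auth): local + TLD + auth = 10 + 20 + 25 = 55 ms each
Remaining 2 lookups: 2 * 55 = 110 ms
Total = 95 + 110 = 205 ms

205


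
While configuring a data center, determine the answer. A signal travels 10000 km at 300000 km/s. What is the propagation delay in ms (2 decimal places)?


Given: distance = 10000 km, speed = 300000 km/s
Delay = distance / speed = 10000 / 300000 seconds
Delay in ms = 10000 * 1000 / 300000
Delay = 33.3333 ms
Rounded to 2 dp = 33.33 ms

33.33


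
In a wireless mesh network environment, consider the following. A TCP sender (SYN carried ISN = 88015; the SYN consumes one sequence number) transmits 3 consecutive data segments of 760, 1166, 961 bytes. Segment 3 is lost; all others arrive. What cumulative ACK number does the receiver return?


SYN uses sequence number 88015; first data byte = ISN + 1 = 88016.
Segment 1: SEQ = 88016, len = 760 B, covers [88016, 88775]
Segment 2: SEQ = 88776, len = 1166 B, covers [88776, 89941]
Segment 3: SEQ = 89942, len = 961 B, covers [89942, 90902] [LOST]
In-order data received: bytes [88016, 89941] (segments 1..2).
Segment 3 missing -> gap begins at byte 89942.
Cumulative ACK = next expected in-order byte = 88016 + 760 + 1166 = 89942

89942


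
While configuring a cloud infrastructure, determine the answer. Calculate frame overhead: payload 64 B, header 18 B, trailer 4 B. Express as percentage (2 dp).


Given: payload = 64 B, header = 18 B, trailer = 4 B
Overhead bytes = header + trailer = 18 + 4 = 22
Total frame = payload + overhead = 64 + 22 = 86
Overhead % = 22 / 86 * 100 = 25.5814% -> 25.58% (2 dp)

25.58


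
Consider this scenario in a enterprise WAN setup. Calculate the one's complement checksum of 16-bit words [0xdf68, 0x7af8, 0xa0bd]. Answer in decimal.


Given words: [0xdf68, 0x7af8, 0xa0bd]
Step 1: Sum all words
Raw sum = 57192 + 31480 + 41149 = 129821
Step 2: Fold carry: (64285 + 1) = 64286
One's complement = ~64286 & 0xFFFF = 1249

1249


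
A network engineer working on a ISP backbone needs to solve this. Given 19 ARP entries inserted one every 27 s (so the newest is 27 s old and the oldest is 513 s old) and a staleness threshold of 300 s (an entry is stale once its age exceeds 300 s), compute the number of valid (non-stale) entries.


Ages are k * 513/19 s for k = 1..19 (spacing = 27.0000 s).
Entry k is valid iff k * 513/19 <= 300 iff k <= 19 * 300 / 513 = 11.1111
n_valid = floor(11.1111) = 11
(n_stale = 19 - 11 = 8)

11


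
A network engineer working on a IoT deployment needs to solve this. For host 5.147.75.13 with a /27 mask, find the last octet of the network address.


Given: IP = 5.147.75.13, prefix = /27
Subnet mask = 255.255.255.224
Last octet of IP: 13
Last octet of mask: 224
Network last octet = 13 AND 224 = 0

0


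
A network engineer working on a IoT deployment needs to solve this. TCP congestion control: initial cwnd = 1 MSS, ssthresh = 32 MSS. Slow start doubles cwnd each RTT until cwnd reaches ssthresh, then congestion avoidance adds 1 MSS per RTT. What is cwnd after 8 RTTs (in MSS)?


RTT 0: cwnd = 1 MSS (initial)
RTT 1: cwnd = 2 MSS (slow start, doubled)
RTT 2: cwnd = 4 MSS (slow start, doubled)
RTT 3: cwnd = 8 MSS (slow start, doubled)
RTT 4: cwnd = 16 MSS (slow start, doubled)
RTT 5: cwnd = 32 MSS (slow start, doubled)
RTT 6: cwnd = 33 MSS (congestion avoidance, +1)
RTT 7: cwnd = 34 MSS (congestion avoidance, +1)
RTT 8: cwnd = 35 MSS (congestion avoidance, +1)

35


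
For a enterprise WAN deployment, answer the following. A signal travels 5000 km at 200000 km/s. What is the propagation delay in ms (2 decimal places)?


Given: distance = 5000 km, speed = 200000 km/s
Delay = distance / speed = 5000 / 200000 seconds
Delay in ms = 5000 * 1000 / 200000
Delay = 25.0000 ms
Rounded to 2 dp = 25.00 ms

25.00


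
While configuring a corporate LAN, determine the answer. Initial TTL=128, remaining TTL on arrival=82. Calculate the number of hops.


Given: initial TTL = 128, received TTL = 82
Hops = initial TTL - received TTL
Hops = 128 - 82 = 46

46


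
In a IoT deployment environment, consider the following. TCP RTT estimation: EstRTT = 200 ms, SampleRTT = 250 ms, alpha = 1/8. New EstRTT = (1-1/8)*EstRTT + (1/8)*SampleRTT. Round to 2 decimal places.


Given: EstRTT = 200 ms, SampleRTT = 250 ms, alpha = 1/8
New EstRTT = (1 - alpha) * EstRTT + alpha * SampleRTT
(7/8) * 200 = 175
(1/8) * 250 = 31.25
New EstRTT = 175 + 31.25 = 206.25 ms -> 206.25 ms (2 dp)

206.25


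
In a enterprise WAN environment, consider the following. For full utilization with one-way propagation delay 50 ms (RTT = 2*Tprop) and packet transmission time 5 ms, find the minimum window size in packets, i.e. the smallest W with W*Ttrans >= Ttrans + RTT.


Given: Ttrans = 5 ms, RTT = 100 ms (= 2 * Tprop, Tprop = 50 ms)
Time until first ACK returns = Ttrans + RTT = 5 + 100 = 105 ms
Need W * Ttrans >= Ttrans + RTT  ->  W >= (Ttrans + RTT) / Ttrans
(Ttrans + RTT) / Ttrans = 105 / 5 = 21
W_min = ceil(21) = 21

21


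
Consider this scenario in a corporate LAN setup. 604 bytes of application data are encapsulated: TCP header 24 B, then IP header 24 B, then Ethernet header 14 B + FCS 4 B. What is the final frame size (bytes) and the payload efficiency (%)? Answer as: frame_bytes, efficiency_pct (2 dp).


TCP segment = 604 + 24 = 628 B
IP packet = 628 + 24 = 652 B
Ethernet frame = 652 + 14 + 4 = 670 B
Efficiency = app / frame = 604 / 670 = 0.901493 = 90.1493% -> 90.15% (2 dp)

670, 90.15


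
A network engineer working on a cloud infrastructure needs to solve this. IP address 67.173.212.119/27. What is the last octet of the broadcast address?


Given: IP = 67.173.212.119, prefix = /27
Host bits = 32 - 27 = 5
Network last octet = 119 AND mask = 96
Host part size = 2^5 - 1 = 31
Broadcast last octet = 96 OR 31 = 127

127


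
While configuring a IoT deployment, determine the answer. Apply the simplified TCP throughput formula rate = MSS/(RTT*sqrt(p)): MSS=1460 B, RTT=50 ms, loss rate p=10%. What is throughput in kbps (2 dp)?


Given: MSS = 1460 bytes, RTT = 50 ms, loss = 10%
RTT in seconds = 50 / 1000 = 0.05
Loss rate = 10% = 0.1
sqrt(loss) = sqrt(0.1) = 0.316227766017
Throughput (bytes/s) = 1460 / (0.05 * 0.316227766017) = 92338.5077
Throughput (kbps) = 92338.5077 * 8 / 1000 = 738.708061 -> 738.71 kbps (2 dp)

738.71


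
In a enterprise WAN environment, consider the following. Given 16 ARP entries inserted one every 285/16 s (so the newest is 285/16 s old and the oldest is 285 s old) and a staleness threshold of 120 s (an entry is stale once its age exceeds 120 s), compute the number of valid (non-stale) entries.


Ages are k * 285/16 s for k = 1..16 (spacing = 17.8125 s).
Entry k is valid iff k * 285/16 <= 120 iff k <= 16 * 120 / 285 = 6.7368
n_valid = floor(6.7368) = 6
(n_stale = 16 - 6 = 10)

6


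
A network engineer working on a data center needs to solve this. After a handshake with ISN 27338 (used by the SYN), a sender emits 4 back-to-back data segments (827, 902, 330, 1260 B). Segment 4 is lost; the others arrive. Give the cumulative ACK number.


SYN uses sequence number 27338; first data byte = ISN + 1 = 27339.
Segment 1: SEQ = 27339, len = 827 B, covers [27339, 28165]
Segment 2: SEQ = 28166, len = 902 B, covers [28166, 29067]
Segment 3: SEQ = 29068, len = 330 B, covers [29068, 29397]
Segment 4: SEQ = 29398, len = 1260 B, covers [29398, 30657] [LOST]
In-order data received: bytes [27339, 29397] (segments 1..3).
Segment 4 missing -> gap begins at byte 29398.
Cumulative ACK = next expected in-order byte = 27339 + 827 + 902 + 330 = 29398

29398


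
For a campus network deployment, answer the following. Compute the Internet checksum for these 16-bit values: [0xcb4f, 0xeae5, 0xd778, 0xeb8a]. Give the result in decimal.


Given words: [0xcb4f, 0xeae5, 0xd778, 0xeb8a]
Step 1: Sum all words
Raw sum = 52047 + 60133 + 55160 + 60298 = 227638
Step 2: Fold carry: (31030 + 3) = 31033
One's complement = ~31033 & 0xFFFF = 34502

34502


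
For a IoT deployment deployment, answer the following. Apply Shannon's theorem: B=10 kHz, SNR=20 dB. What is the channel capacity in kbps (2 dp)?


Given: B = 10 kHz, SNR = 20 dB
SNR linear = 10^(20/10) = 100
1 + SNR = 101
log2(101) = 6.6582114828
C = 10 * 1000 * 6.6582114828 = 66582.1148 bps
C = 66.582115 kbps -> 66.58 kbps (2 dp)

66.58


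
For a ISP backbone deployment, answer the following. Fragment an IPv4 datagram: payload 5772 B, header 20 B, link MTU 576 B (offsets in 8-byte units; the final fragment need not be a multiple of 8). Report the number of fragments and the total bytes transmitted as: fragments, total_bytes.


Max data per non-final fragment = floor((MTU - header)/8)*8 = floor((576 - 20)/8)*8 = floor(556/8)*8 = 552 B
Final fragment needs no 8-byte alignment: it can carry up to MTU - header = 556 B
Non-final fragments needed = ceil((payload - 556) / 552) = ceil(5216/552) = ceil(9.4493) = 10
Number of fragments = 10 + 1 = 11
Fragment sizes (data): 10 * 552 B + 252 B (last, 252 <= 556 OK)
Total bytes sent = payload + n_frags * header = 5772 + 11*20 = 5772 + 220 = 5992 B

11, 5992


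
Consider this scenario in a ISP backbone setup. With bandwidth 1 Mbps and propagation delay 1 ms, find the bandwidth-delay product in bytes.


Given: bandwidth = 1 Mbps, delay = 1 ms
BDP in bits = 1 * 10^6 * 1 / 1000
BDP in bits = 1000
BDP in bytes = 1000 / 8 = 125

125


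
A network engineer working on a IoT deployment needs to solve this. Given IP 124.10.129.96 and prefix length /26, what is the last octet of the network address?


Given: IP = 124.10.129.96, prefix = /26
Subnet mask = 255.255.255.192
Last octet of IP: 96
Last octet of mask: 192
Network last octet = 96 AND 192 = 64

64


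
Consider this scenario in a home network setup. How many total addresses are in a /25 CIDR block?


Given: CIDR prefix /25
Host bits = 32 - 25 = 7
Total addresses = 2^7 = 128

128


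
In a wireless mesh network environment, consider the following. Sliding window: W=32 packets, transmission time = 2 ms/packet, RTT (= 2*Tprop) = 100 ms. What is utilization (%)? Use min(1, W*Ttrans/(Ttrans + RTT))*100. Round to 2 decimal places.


Given: W = 32, Ttrans = 2 ms, RTT = 100 ms (= 2 * Tprop, Tprop = 50 ms)
Cycle time = Ttrans + RTT = 2 + 100 = 102 ms (first packet sent until its ACK returns)
W * Ttrans = 32 * 2 = 64 ms of sending per cycle
W * Ttrans / (Ttrans + RTT) = 64 / 102 = 0.627451
U = min(1, 0.627451) = 0.627451
U% = 62.75%

62.75


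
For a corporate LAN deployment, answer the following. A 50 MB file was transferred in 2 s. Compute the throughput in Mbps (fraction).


Given: file = 50 MB, time = 2 s
File in Mb = 50 * 8 = 400 Mb
Throughput = 400 / 2 Mbps
Throughput = 200 Mbps

200


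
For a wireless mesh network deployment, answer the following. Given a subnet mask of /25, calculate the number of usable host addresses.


Given: subnet mask /25
Host bits = 32 - 25 = 7
Total addresses = 2^7 = 128
Usable hosts = 128 - 2 (network + broadcast) = 126

126


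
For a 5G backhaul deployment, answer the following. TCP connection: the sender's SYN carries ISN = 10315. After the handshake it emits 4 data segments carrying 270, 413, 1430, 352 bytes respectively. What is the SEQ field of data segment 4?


The SYN occupies sequence number ISN = 10315, so the first data byte is ISN + 1 = 10316.
SEQ of data segment i = (ISN + 1) + sum of payload sizes of segments 1..i-1.
Segment 1: SEQ = 10316, payload = 270 bytes
Segment 2: SEQ = 10586, payload = 413 bytes
Segment 3: SEQ = 10999, payload = 1430 bytes
Segment 4: SEQ = 12429, payload = 352 bytes
SEQ of segment 4 = 10316 + 270 + 413 + 1430 = 12429

12429


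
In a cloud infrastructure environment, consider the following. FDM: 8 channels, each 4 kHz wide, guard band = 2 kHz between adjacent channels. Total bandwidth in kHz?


Given: 8 channels, 4 kHz each, guard = 2 kHz
Channel bandwidth = 8 * 4 = 32 kHz
Guard bands = 7 gaps * 2 kHz = 14 kHz
Total = 32 + 14 = 46 kHz

46


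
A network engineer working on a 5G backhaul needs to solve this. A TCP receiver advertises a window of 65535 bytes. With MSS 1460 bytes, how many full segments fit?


Given: RWND = 65535 bytes, MSS = 1460 bytes
Full segments = floor(RWND / MSS)
Full segments = floor(65535 / 1460)
Full segments = floor(44.887) = 44

44


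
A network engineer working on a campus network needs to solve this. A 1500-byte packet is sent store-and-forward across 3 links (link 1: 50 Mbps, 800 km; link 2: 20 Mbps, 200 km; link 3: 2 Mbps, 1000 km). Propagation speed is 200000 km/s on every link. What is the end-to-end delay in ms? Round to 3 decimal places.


Packet = 1500 bytes = 12000 bits. Store-and-forward: sum (t_trans + t_prop) per link.
Link 1: t_trans = 12000/(50*10^6) s = 0.2400 ms; t_prop = 800/200000 s = 4.0000 ms; subtotal = 4.2400 ms
Link 2: t_trans = 12000/(20*10^6) s = 0.6000 ms; t_prop = 200/200000 s = 1.0000 ms; subtotal = 1.6000 ms
Link 3: t_trans = 12000/(2*10^6) s = 6.0000 ms; t_prop = 1000/200000 s = 5.0000 ms; subtotal = 11.0000 ms
End-to-end = 4.2400 + 1.6000 + 11.0000 = 16.8400 ms -> 16.840 ms (3 dp)

16.840


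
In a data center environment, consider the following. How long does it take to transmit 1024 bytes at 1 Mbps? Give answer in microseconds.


Given: packet = 1024 bytes, bandwidth = 1 Mbps
Packet in bits = 1024 * 8 = 8192 bits
Bandwidth = 1 * 10^6 = 1000000 bps
Time = 8192 / 1000000 seconds
Time in us = 8192 * 10^6 / 1000000 = 8192

8192


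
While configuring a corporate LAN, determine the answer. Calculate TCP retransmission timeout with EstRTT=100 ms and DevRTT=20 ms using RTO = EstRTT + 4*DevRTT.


Given: EstRTT = 100 ms, DevRTT = 20 ms
Timeout = EstRTT + 4 * DevRTT
4 * DevRTT = 4 * 20 = 80
Timeout = 100 + 80 = 180 ms

180


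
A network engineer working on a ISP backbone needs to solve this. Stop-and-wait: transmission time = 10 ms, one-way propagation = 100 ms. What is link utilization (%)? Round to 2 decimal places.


Given: Ttrans = 10 ms, Tprop = 100 ms
RTT = 2 * Tprop = 2 * 100 = 200 ms
U = Ttrans / (Ttrans + RTT)
U = 10 / (10 + 200)
U = 10 / 210 = 0.047619
U% = 4.76%

4.76


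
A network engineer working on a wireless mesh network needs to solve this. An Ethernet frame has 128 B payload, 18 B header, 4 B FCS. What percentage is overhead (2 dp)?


Given: payload = 128 B, header = 18 B, trailer = 4 B
Overhead bytes = header + trailer = 18 + 4 = 22
Total frame = payload + overhead = 128 + 22 = 150
Overhead % = 22 / 150 * 100 = 14.6667% -> 14.67% (2 dp)

14.67


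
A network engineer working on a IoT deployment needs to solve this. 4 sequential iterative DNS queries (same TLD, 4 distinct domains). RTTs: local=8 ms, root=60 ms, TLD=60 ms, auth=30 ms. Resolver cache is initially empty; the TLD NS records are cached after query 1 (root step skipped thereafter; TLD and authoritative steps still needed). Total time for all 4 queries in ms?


Lookup 1 (cold cache): local + root + TLD + auth = 8 + 60 + 60 + 30 = 158 ms
Lookups 2..4 (TLD NS cached -> skip root; new domain -> still ask TLD and auth): local + TLD + auth = 8 + 60 + 30 = 98 ms each
Remaining 3 lookups: 3 * 98 = 294 ms
Total = 158 + 294 = 452 ms

452


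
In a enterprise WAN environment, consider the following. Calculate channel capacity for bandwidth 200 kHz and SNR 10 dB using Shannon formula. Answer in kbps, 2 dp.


Given: B = 200 kHz, SNR = 10 dB
SNR linear = 10^(10/10) = 10
1 + SNR = 11
log2(11) = 3.4594316186
C = 200 * 1000 * 3.4594316186 = 691886.3237 bps
C = 691.886324 kbps -> 691.89 kbps (2 dp)

691.89


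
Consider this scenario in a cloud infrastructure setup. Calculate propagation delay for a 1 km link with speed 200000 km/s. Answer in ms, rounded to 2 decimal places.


Given: distance = 1 km, speed = 200000 km/s
Delay = distance / speed = 1 / 200000 seconds
Delay in ms = 1 * 1000 / 200000
Delay = 0.0050 ms
Rounded to 2 dp = 0.01 ms

0.01


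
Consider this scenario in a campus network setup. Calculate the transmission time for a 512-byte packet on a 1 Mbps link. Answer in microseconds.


Given: packet = 512 bytes, bandwidth = 1 Mbps
Packet in bits = 512 * 8 = 4096 bits
Bandwidth = 1 * 10^6 = 1000000 bps
Time = 4096 / 1000000 seconds
Time in us = 4096 * 10^6 / 1000000 = 4096

4096


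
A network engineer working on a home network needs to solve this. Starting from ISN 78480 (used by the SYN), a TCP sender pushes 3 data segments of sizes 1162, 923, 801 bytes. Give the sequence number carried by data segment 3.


The SYN occupies sequence number ISN = 78480, so the first data byte is ISN + 1 = 78481.
SEQ of data segment i = (ISN + 1) + sum of payload sizes of segments 1..i-1.
Segment 1: SEQ = 78481, payload = 1162 bytes
Segment 2: SEQ = 79643, payload = 923 bytes
Segment 3: SEQ = 80566, payload = 801 bytes
SEQ of segment 3 = 78481 + 1162 + 923 = 80566

80566


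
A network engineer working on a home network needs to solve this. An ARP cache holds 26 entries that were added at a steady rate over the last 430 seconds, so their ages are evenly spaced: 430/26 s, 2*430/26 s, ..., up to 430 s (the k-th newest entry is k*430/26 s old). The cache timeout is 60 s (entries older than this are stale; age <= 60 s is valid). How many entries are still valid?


Ages are k * 430/26 s for k = 1..26 (spacing = 16.5385 s).
Entry k is valid iff k * 430/26 <= 60 iff k <= 26 * 60 / 430 = 3.6279
n_valid = floor(3.6279) = 3
(n_stale = 26 - 3 = 23)

3


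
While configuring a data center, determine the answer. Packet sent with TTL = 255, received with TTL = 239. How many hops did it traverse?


Given: initial TTL = 255, received TTL = 239
Hops = initial TTL - received TTL
Hops = 255 - 239 = 16

16


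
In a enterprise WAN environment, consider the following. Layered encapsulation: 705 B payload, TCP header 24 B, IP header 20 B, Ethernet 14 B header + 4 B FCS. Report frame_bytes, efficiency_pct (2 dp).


TCP segment = 705 + 24 = 729 B
IP packet = 729 + 20 = 749 B
Ethernet frame = 749 + 14 + 4 = 767 B
Efficiency = app / frame = 705 / 767 = 0.919166 = 91.9166% -> 91.92% (2 dp)

767, 91.92


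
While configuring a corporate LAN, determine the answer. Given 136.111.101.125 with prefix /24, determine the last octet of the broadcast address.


Given: IP = 136.111.101.125, prefix = /24
Host bits = 32 - 24 = 8
Network last octet = 125 AND mask = 0
Host part size = 2^8 - 1 = 255
Broadcast last octet = 0 OR 255 = 255

255


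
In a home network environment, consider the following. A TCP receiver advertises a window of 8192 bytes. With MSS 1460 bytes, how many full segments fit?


Given: RWND = 8192 bytes, MSS = 1460 bytes
Full segments = floor(RWND / MSS)
Full segments = floor(8192 / 1460)
Full segments = floor(5.611) = 5

5


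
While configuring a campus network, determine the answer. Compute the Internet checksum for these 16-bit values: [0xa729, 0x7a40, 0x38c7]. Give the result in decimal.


Given words: [0xa729, 0x7a40, 0x38c7]
Step 1: Sum all words
Raw sum = 42793 + 31296 + 14535 = 88624
Step 2: Fold carry: (23088 + 1) = 23089
One's complement = ~23089 & 0xFFFF = 42446

42446
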